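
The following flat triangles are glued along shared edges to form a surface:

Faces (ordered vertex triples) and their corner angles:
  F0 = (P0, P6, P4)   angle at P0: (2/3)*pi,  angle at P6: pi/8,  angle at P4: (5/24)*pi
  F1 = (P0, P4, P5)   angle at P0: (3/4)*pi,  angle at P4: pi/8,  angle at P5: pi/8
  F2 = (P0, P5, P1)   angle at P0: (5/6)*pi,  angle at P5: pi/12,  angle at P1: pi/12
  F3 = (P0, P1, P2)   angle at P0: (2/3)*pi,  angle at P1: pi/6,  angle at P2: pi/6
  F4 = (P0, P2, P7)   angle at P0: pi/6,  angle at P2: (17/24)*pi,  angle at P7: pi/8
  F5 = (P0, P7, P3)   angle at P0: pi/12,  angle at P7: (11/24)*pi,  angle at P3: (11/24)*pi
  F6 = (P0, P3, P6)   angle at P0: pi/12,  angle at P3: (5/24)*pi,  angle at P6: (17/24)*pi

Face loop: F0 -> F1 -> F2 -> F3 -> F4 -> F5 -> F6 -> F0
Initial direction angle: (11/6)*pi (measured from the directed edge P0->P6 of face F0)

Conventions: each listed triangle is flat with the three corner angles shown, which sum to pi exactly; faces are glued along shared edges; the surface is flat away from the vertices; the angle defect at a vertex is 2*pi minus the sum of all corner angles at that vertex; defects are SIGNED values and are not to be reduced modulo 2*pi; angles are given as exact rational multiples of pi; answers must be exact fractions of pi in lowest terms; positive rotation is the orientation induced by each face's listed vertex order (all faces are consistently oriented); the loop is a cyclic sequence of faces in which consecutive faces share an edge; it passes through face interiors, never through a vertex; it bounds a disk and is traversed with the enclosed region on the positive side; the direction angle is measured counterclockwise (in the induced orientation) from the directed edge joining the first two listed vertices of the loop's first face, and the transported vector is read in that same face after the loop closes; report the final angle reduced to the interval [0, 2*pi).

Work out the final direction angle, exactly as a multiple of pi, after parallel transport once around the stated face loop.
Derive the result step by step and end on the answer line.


enclosed vertex P0: corner angles sum to (13/4)*pi, defect = 2*pi - (13/4)*pi = (-5/4)*pi
transport around the loop rotates by the sum of enclosed defects; add to the initial angle mod 2*pi
final angle = (11/6)*pi - (5/4)*pi = (7/12)*pi (mod 2*pi)

Answer: final direction angle = (7/12)*pi


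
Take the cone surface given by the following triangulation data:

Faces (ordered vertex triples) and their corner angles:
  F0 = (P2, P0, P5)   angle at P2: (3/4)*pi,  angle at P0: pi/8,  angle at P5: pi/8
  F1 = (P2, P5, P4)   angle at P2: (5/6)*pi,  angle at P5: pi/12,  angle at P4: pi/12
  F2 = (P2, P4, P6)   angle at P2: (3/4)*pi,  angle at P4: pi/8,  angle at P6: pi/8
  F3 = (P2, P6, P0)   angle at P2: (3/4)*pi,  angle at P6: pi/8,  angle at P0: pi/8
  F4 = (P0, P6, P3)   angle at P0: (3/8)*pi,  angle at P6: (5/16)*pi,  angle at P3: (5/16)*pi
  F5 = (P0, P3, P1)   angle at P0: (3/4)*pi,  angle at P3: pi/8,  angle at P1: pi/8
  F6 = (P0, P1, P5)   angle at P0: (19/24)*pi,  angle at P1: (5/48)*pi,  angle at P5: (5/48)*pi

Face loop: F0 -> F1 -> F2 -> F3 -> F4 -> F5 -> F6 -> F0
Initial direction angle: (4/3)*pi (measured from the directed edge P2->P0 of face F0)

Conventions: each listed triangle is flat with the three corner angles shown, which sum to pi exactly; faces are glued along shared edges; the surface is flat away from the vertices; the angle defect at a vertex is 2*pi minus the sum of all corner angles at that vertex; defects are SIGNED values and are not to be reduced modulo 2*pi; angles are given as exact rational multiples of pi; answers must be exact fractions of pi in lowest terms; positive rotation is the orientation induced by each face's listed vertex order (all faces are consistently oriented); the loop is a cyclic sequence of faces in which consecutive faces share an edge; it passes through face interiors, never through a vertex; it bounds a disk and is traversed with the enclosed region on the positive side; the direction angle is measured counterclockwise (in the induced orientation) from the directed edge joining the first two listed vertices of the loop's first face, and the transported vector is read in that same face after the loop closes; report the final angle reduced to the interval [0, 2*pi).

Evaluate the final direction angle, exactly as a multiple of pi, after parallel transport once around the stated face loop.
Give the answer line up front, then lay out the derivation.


Answer: final direction angle = pi/12

enclosed vertex P0: corner angles sum to (13/6)*pi, defect = 2*pi - (13/6)*pi = -pi/6
enclosed vertex P2: corner angles sum to (37/12)*pi, defect = 2*pi - (37/12)*pi = (-13/12)*pi
transport around the loop rotates by the sum of enclosed defects; add to the initial angle mod 2*pi
final angle = (4/3)*pi - (5/4)*pi = pi/12 (mod 2*pi)


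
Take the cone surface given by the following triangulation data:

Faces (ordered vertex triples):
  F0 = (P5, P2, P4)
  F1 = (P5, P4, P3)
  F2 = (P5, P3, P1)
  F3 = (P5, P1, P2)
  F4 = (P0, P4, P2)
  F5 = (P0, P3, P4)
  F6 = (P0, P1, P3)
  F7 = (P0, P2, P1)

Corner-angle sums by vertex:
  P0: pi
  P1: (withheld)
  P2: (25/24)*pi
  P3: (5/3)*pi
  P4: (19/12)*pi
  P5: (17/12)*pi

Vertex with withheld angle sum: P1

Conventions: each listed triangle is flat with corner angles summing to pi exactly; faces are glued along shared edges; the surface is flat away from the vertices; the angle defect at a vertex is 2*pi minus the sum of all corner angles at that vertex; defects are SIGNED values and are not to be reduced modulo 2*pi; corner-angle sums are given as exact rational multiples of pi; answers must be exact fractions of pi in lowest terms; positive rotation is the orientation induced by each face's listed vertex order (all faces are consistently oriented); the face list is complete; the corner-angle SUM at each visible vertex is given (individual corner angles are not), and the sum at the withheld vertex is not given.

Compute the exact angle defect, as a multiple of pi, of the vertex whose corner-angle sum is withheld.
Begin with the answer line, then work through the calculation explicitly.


Answer: defect(P1) = (17/24)*pi

V = 6, E = 12, F = 8; chi = V - E + F = 2
Gauss-Bonnet: total defect = 2*pi*chi = 4*pi; visible defects sum to (79/24)*pi


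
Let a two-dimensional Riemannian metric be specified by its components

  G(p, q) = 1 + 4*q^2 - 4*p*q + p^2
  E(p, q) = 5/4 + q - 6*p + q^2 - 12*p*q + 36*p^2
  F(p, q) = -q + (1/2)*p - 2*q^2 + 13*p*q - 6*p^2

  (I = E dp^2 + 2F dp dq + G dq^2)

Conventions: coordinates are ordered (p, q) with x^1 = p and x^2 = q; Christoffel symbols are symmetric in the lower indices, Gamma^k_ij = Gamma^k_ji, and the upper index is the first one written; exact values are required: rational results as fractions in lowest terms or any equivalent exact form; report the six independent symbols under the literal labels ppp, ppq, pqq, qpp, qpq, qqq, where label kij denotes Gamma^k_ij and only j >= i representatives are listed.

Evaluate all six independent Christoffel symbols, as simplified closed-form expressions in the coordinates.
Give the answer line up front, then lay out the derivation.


Answer: Gamma_ppp = (144*p - 24*q - 12)/(148*p^2 - 64*p*q - 24*p + 20*q^2 + 4*q + 5), Gamma_ppq = (-24*p + 4*q + 2)/(148*p^2 - 64*p*q - 24*p + 20*q^2 + 4*q + 5), Gamma_pqq = (48*p - 8*q - 4)/(148*p^2 - 64*p*q - 24*p + 20*q^2 + 4*q + 5), Gamma_qpp = (-24*p + 48*q)/(148*p^2 - 64*p*q - 24*p + 20*q^2 + 4*q + 5), Gamma_qpq = (4*p - 8*q)/(148*p^2 - 64*p*q - 24*p + 20*q^2 + 4*q + 5), Gamma_qqq = (-8*p + 16*q)/(148*p^2 - 64*p*q - 24*p + 20*q^2 + 4*q + 5)

E = 5/4 + q - 6*p + q^2 - 12*p*q + 36*p^2; F = -q + (1/2)*p - 2*q^2 + 13*p*q - 6*p^2; G = 1 + 4*q^2 - 4*p*q + p^2
Gamma^k_ij = (1/2) g^{kl} (d_i g_jl + d_j g_il - d_l g_ij), with g^inv = (1/(EG-F^2)) [[G, -F], [-F, E]]
first partials: E_p = -6 - 12*q + 72*p, E_q = 1 + 2*q - 12*p, F_p = 1/2 + 13*q - 12*p, F_q = -1 - 4*q + 13*p, G_p = -4*q + 2*p, G_q = 8*q - 4*p
D = EG - F^2 = 5/4 + q - 6*p + 5*q^2 - 16*p*q + 37*p^2
expanded: Gamma^p_pp = (G E_p - 2F F_p + F E_q)/(2D), Gamma^p_pq = (G E_q - F G_p)/(2D), Gamma^p_qq = (2G F_q - G G_p - F G_q)/(2D), Gamma^q_pp = (2E F_p - E E_q - F E_p)/(2D), Gamma^q_pq = (E G_p - F E_q)/(2D), Gamma^q_qq = (E G_q - 2F F_q + F G_p)/(2D); substitute and cancel common factors


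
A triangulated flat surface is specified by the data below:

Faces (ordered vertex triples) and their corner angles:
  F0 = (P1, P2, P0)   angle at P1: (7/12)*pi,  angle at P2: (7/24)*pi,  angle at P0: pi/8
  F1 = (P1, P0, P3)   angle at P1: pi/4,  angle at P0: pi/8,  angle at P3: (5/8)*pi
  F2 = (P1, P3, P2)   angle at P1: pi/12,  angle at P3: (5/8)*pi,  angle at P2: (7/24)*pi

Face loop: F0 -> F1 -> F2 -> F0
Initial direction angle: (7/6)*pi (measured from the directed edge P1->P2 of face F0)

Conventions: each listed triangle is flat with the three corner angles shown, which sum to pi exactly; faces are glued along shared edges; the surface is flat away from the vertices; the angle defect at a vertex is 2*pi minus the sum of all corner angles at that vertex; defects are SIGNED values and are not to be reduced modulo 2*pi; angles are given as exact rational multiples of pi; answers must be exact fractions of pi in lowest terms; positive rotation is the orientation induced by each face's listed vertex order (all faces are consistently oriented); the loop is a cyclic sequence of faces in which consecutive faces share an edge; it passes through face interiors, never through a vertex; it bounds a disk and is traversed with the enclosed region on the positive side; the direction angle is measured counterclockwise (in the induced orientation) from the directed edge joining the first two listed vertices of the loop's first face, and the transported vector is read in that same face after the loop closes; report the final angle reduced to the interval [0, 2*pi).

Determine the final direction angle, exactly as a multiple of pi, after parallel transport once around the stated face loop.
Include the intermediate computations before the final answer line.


enclosed vertex P1: corner angles sum to (11/12)*pi, defect = 2*pi - (11/12)*pi = (13/12)*pi
adding the enclosed defects to the starting angle (mod 2*pi, induced orientation) gives the holonomy
final angle = (7/6)*pi + (13/12)*pi = pi/4 (mod 2*pi)

Answer: final direction angle = pi/4


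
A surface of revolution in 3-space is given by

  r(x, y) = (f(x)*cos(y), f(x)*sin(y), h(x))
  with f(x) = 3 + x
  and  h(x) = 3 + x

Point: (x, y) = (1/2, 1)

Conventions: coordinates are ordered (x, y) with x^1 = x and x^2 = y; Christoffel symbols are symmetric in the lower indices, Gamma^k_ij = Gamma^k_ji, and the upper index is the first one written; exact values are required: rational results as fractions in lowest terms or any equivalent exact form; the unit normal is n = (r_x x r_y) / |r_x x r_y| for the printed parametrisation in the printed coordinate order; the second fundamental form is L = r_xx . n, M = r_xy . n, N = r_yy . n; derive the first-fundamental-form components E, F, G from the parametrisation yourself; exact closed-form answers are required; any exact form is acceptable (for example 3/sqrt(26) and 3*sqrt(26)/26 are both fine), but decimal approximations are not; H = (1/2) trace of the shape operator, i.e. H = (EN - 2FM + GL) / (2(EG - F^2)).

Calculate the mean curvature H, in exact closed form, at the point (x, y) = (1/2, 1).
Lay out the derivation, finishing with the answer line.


f = 7/2, f' = 1, f'' = 0, h' = 1, h'' = 0
E = 2, F = 0, G = 49/4; answer radicand W^2 = 2
unnormalised second-form numerators: l = 0, m = 0, n = 7/2; L = l/sqrt(2), and similarly M = m/sqrt(W^2), N = n/sqrt(W^2)
H = (E*n - 2*F*m + G*l) / (2*(EG - F^2)*sqrt(W^2)); E*n - 2*F*m + G*l = 7, EG - F^2 = 49/2, so H = (1/7)/sqrt(2)

Answer: H = sqrt(2)/14


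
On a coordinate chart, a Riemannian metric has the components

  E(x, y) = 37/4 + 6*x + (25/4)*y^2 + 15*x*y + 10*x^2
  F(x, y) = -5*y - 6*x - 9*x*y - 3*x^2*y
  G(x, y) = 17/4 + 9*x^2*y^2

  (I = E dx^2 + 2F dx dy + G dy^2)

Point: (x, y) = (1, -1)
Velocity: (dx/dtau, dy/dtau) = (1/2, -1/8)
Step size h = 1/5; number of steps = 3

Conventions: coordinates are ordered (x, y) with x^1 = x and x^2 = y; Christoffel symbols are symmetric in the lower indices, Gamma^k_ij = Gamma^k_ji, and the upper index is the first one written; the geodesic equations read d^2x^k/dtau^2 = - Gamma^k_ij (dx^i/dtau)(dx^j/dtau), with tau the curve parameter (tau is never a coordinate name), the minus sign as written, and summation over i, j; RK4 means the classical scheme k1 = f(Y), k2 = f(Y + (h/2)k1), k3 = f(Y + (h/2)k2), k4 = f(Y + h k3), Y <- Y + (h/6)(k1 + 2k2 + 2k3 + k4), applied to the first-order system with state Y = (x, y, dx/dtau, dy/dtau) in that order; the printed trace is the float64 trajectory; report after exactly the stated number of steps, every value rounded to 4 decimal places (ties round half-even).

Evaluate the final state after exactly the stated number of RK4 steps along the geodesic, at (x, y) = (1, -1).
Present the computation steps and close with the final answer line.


f(Y) = (dx/dtau, dy/dtau, -Gamma^x_ij Y'^i Y'^j, -Gamma^y_ij Y'^i Y'^j) with the Gammas evaluated at the stage position; h = 0.200000; intermediate values shown to 6 dp
step 0: x = 1.0000, y = -1.0000, dx/dtau = 0.5000, dy/dtau = -0.1250
step 1:
  k1: at (x, y) = (1.000000, -1.000000), (dx/dtau, dy/dtau) = (0.500000, -0.125000); Gamma_xxx = -0.126761, Gamma_xxy = -0.844430, Gamma_xyy = -2.514725, Gamma_yxx = 0.690141, Gamma_yxy = 1.380282, Gamma_yyy = 1.408451; k1 = (0.500000, -0.125000, -0.034571, -0.022007)
  k2: at (x, y) = (1.050000, -1.012500), (dx/dtau, dy/dtau) = (0.496543, -0.127201); Gamma_xxx = -0.069599, Gamma_xxy = -0.831276, Gamma_xyy = -2.548415, Gamma_yxx = 0.607210, Gamma_yxy = 1.344920, Gamma_yyy = 1.367178; k2 = (0.496543, -0.127201, -0.046614, -0.001940)
  k3: at (x, y) = (1.049654, -1.012720), (dx/dtau, dy/dtau) = (0.495339, -0.125194); Gamma_xxx = -0.071080, Gamma_xxy = -0.832927, Gamma_xyy = -2.550545, Gamma_yxx = 0.608872, Gamma_yxy = 1.346576, Gamma_yyy = 1.369538; k3 = (0.495339, -0.125194, -0.045889, -0.003847)
  k4: at (x, y) = (1.099068, -1.025039), (dx/dtau, dy/dtau) = (0.490822, -0.125769); Gamma_xxx = -0.017418, Gamma_xxy = -0.816869, Gamma_xyy = -2.575424, Gamma_yxx = 0.533668, Gamma_yxy = 1.308625, Gamma_yyy = 1.324078; k4 = (0.490822, -0.125769, -0.055917, 0.012056)
  Y <- Y + (h/6)(k1 + 2k2 + 2k3 + k4): x = 1.0992, y = -1.0252, dx/dtau = 0.4908, dy/dtau = -0.1257
step 2:
  k1: at (x, y) = (1.099153, -1.025185), (dx/dtau, dy/dtau) = (0.490817, -0.125717); Gamma_xxx = -0.017738, Gamma_xxy = -0.817456, Gamma_xyy = -2.576424, Gamma_yxx = 0.533951, Gamma_yxy = 1.309095, Gamma_yyy = 1.324816; k1 = (0.490817, -0.125717, -0.055888, 0.011985)
  k2: at (x, y) = (1.148235, -1.037757), (dx/dtau, dy/dtau) = (0.485228, -0.124519); Gamma_xxx = 0.031184, Gamma_xxy = -0.800802, Gamma_xyy = -2.596290, Gamma_yxx = 0.467097, Gamma_yxy = 1.270920, Gamma_yyy = 1.278469; k2 = (0.485228, -0.124519, -0.063856, 0.023779)
  k3: at (x, y) = (1.147676, -1.037637), (dx/dtau, dy/dtau) = (0.484431, -0.123340); Gamma_xxx = 0.030577, Gamma_xxy = -0.801115, Gamma_xyy = -2.596283, Gamma_yxx = 0.467889, Gamma_yxy = 1.271456, Gamma_yyy = 1.279160; k3 = (0.484431, -0.123340, -0.063412, 0.022677)
  k4: at (x, y) = (1.196039, -1.049853), (dx/dtau, dy/dtau) = (0.478135, -0.121182); Gamma_xxx = 0.075926, Gamma_xxy = -0.782087, Gamma_xyy = -2.608057, Gamma_yxx = 0.407811, Gamma_yxy = 1.232052, Gamma_yyy = 1.230031; k4 = (0.478135, -0.121182, -0.069689, 0.031480)
  Y <- Y + (h/6)(k1 + 2k2 + 2k3 + k4): x = 1.1961, y = -1.0499, dx/dtau = 0.4781, dy/dtau = -0.1212
step 3:
  k1: at (x, y) = (1.196095, -1.049939), (dx/dtau, dy/dtau) = (0.478146, -0.121172); Gamma_xxx = 0.075781, Gamma_xxy = -0.782396, Gamma_xyy = -2.608622, Gamma_yxx = 0.407931, Gamma_yxy = 1.232275, Gamma_yyy = 1.230415; k1 = (0.478146, -0.121172, -0.069685, 0.031462)
  k2: at (x, y) = (1.243910, -1.062056), (dx/dtau, dy/dtau) = (0.471178, -0.118025); Gamma_xxx = 0.117033, Gamma_xxy = -0.762435, Gamma_xyy = -2.614841, Gamma_yxx = 0.354606, Gamma_yxy = 1.193028, Gamma_yyy = 1.180551; k2 = (0.471178, -0.118025, -0.074357, 0.037520)
  k3: at (x, y) = (1.243213, -1.061742), (dx/dtau, dy/dtau) = (0.470711, -0.117420); Gamma_xxx = 0.116800, Gamma_xxy = -0.762120, Gamma_xyy = -2.613724, Gamma_yxx = 0.355022, Gamma_yxy = 1.193118, Gamma_yyy = 1.180464; k3 = (0.470711, -0.117420, -0.074089, 0.036952)
  k4: at (x, y) = (1.290237, -1.073423), (dx/dtau, dy/dtau) = (0.463329, -0.113781); Gamma_xxx = 0.154521, Gamma_xxy = -0.740607, Gamma_xyy = -2.613206, Gamma_yxx = 0.307494, Gamma_yxy = 1.153856, Gamma_yyy = 1.129294; k4 = (0.463329, -0.113781, -0.077427, 0.041027)
  Y <- Y + (h/6)(k1 + 2k2 + 2k3 + k4): x = 1.2903, y = -1.0735, dx/dtau = 0.4633, dy/dtau = -0.1138

Answer: x = 1.2903, y = -1.0735, dx/dtau = 0.4633, dy/dtau = -0.1138


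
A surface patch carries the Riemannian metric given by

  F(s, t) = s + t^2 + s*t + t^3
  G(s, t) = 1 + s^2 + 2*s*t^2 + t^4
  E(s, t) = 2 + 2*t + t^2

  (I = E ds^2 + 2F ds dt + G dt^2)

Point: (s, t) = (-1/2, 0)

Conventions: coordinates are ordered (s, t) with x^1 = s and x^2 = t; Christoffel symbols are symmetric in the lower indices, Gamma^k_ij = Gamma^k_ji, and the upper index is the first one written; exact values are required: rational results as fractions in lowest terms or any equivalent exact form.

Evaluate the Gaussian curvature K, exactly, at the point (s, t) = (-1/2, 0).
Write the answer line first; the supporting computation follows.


Answer: K = -16/81

E = 2, F = -1/2, G = 5/4, EG - F^2 = 9/4 at the point
E_s = 0, E_t = 2, F_s = 1, F_t = -1/2, G_s = -1, G_t = 0
E_tt = 2, F_st = 1, G_ss = 2
Evaluate Brioschi's two determinant matrices M1, M2 and divide by (EG - F^2)^2.
M1 = [[-E_tt/2 + F_st - G_ss/2, E_s/2, F_s - E_t/2], [F_t - G_s/2, E, F], [G_t/2, F, G]] = [[-1, 0, 0], [0, 2, -1/2], [0, -1/2, 5/4]]; det M1 = -9/4
M2 = [[0, E_t/2, G_s/2], [E_t/2, E, F], [G_s/2, F, G]] = [[0, 1, -1/2], [1, 2, -1/2], [-1/2, -1/2, 5/4]]; det M2 = -5/4
det M1 - det M2 = -1; K = -1 / (9/4)^2 = -16/81


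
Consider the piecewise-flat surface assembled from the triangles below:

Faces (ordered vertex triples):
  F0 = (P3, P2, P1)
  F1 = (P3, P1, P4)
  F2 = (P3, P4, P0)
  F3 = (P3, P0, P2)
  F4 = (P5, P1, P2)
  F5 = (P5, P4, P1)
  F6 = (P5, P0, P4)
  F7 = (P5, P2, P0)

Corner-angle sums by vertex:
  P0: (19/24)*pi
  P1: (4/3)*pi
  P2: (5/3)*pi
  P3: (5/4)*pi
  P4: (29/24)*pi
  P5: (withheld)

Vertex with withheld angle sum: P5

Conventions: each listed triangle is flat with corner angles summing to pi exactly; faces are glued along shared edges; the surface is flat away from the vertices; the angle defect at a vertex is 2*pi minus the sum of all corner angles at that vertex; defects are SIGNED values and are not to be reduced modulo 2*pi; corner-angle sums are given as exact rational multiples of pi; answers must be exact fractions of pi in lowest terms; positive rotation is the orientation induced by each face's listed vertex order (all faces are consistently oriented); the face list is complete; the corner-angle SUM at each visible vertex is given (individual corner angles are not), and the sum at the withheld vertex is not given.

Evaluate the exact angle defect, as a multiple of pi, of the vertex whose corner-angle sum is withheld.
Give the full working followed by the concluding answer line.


V = 6, E = 12, F = 8; chi = V - E + F = 2
Gauss-Bonnet: total defect = 2*pi*chi = 4*pi; visible defects sum to (15/4)*pi

Answer: defect(P5) = pi/4


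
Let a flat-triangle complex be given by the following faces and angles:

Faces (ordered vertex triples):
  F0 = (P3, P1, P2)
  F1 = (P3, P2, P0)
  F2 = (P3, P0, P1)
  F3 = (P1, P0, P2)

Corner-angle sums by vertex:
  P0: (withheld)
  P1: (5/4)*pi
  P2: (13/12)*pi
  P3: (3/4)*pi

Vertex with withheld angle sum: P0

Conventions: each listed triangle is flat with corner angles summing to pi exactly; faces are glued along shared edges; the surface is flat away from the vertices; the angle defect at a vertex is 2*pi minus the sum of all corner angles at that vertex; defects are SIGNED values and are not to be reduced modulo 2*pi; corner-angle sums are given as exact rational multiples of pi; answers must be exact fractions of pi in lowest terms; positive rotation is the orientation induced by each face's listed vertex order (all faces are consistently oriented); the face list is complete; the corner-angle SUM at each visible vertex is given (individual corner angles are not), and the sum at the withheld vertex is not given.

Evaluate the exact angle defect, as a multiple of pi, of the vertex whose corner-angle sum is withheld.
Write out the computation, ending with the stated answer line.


V = 4, E = 6, F = 4; chi = V - E + F = 2
Gauss-Bonnet: total defect = 2*pi*chi = 4*pi; visible defects sum to (35/12)*pi

Answer: defect(P0) = (13/12)*pi


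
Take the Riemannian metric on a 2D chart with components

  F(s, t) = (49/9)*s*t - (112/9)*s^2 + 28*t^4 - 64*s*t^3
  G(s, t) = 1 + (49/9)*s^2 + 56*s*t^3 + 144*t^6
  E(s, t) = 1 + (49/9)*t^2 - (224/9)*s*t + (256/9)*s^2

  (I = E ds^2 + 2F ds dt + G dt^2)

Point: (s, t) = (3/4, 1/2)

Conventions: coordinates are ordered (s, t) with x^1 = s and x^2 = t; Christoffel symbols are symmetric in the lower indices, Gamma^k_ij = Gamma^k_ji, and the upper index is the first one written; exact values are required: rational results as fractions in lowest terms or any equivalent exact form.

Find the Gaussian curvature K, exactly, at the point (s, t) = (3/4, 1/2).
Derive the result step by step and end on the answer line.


E = 325/36, F = -221/24, G = 185/16, EG - F^2 = 2821/144 at the point
E_s = 272/9, E_t = -119/9, F_s = -431/18, F_t = -215/12, G_s = 91/6, G_t = 117/2
E_tt = 98/9, F_st = -383/9, G_ss = 98/9
Evaluate Brioschi's two determinant matrices M1, M2 and divide by (EG - F^2)^2.
M1 = [[-E_tt/2 + F_st - G_ss/2, E_s/2, F_s - E_t/2], [F_t - G_s/2, E, F], [G_t/2, F, G]] = [[-481/9, 136/9, -52/3], [-51/2, 325/36, -221/24], [117/4, -221/24, 185/16]]; det M1 = -200437/1296
M2 = [[0, E_t/2, G_s/2], [E_t/2, E, F], [G_s/2, F, G]] = [[0, -119/18, 91/12], [-119/18, 325/36, -221/24], [91/12, -221/24, 185/16]]; det M2 = -131173/1296
det M1 - det M2 = -481/9; K = -481/9 / (2821/144)^2 = -85248/612157

Answer: K = -85248/612157


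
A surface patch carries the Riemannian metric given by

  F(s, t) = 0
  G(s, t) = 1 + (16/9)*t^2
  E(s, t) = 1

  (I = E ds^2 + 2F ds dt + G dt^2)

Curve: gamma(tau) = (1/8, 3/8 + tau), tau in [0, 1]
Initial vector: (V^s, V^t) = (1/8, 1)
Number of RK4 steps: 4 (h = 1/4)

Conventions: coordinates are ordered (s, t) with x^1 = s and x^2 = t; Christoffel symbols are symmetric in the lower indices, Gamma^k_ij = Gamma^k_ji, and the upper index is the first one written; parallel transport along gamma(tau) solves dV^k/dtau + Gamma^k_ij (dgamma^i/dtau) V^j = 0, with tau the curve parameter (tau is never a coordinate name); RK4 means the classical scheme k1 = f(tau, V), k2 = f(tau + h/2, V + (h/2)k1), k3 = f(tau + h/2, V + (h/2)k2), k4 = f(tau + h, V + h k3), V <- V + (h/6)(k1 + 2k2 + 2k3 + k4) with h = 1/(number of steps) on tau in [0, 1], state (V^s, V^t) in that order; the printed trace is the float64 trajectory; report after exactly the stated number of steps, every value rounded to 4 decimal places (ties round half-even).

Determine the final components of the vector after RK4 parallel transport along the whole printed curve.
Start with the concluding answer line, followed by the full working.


Answer: V^s = 0.1250, V^t = 0.5354

gamma'(tau) = (0, 1); f(tau, V)^k = -Gamma^k_ij(gamma(tau)) gamma'^i(tau) V^j; h = 1/4; intermediate values shown to 6 dp
curve data and Christoffel symbols at the stage parameters:
  tau = 0.000000: gamma = (0.125000, 0.375000), gamma' = (0.000000, 1.000000); Gamma_sss = 0.000000, Gamma_sst = 0.000000, Gamma_stt = 0.000000, Gamma_tss = 0.000000, Gamma_tst = 0.000000, Gamma_ttt = 0.533333
  tau = 0.125000: gamma = (0.125000, 0.500000), gamma' = (0.000000, 1.000000); Gamma_sss = 0.000000, Gamma_sst = 0.000000, Gamma_stt = 0.000000, Gamma_tss = 0.000000, Gamma_tst = 0.000000, Gamma_ttt = 0.615385
  tau = 0.250000: gamma = (0.125000, 0.625000), gamma' = (0.000000, 1.000000); Gamma_sss = 0.000000, Gamma_sst = 0.000000, Gamma_stt = 0.000000, Gamma_tss = 0.000000, Gamma_tst = 0.000000, Gamma_ttt = 0.655738
  tau = 0.375000: gamma = (0.125000, 0.750000), gamma' = (0.000000, 1.000000); Gamma_sss = 0.000000, Gamma_sst = 0.000000, Gamma_stt = 0.000000, Gamma_tss = 0.000000, Gamma_tst = 0.000000, Gamma_ttt = 0.666667
  tau = 0.500000: gamma = (0.125000, 0.875000), gamma' = (0.000000, 1.000000); Gamma_sss = 0.000000, Gamma_sst = 0.000000, Gamma_stt = 0.000000, Gamma_tss = 0.000000, Gamma_tst = 0.000000, Gamma_ttt = 0.658824
  tau = 0.625000: gamma = (0.125000, 1.000000), gamma' = (0.000000, 1.000000); Gamma_sss = 0.000000, Gamma_sst = 0.000000, Gamma_stt = 0.000000, Gamma_tss = 0.000000, Gamma_tst = 0.000000, Gamma_ttt = 0.640000
  tau = 0.750000: gamma = (0.125000, 1.125000), gamma' = (0.000000, 1.000000); Gamma_sss = 0.000000, Gamma_sst = 0.000000, Gamma_stt = 0.000000, Gamma_tss = 0.000000, Gamma_tst = 0.000000, Gamma_ttt = 0.615385
  tau = 0.875000: gamma = (0.125000, 1.250000), gamma' = (0.000000, 1.000000); Gamma_sss = 0.000000, Gamma_sst = 0.000000, Gamma_stt = 0.000000, Gamma_tss = 0.000000, Gamma_tst = 0.000000, Gamma_ttt = 0.588235
  tau = 1.000000: gamma = (0.125000, 1.375000), gamma' = (0.000000, 1.000000); Gamma_sss = 0.000000, Gamma_sst = 0.000000, Gamma_stt = 0.000000, Gamma_tss = 0.000000, Gamma_tst = 0.000000, Gamma_ttt = 0.560510
step 0: V^s = 0.1250, V^t = 1.0000
step 1: k1 = (0.000000, -0.533333), k2 = (0.000000, -0.574359), k3 = (0.000000, -0.571203), k4 = (0.000000, -0.562098); V <- V + (h/6)(k1 + 2k2 + 2k3 + k4): V^s = 0.1250, V^t = 0.8589
step 2: k1 = (0.000000, -0.563209), k2 = (0.000000, -0.525662), k3 = (0.000000, -0.528791), k4 = (0.000000, -0.478764); V <- V + (h/6)(k1 + 2k2 + 2k3 + k4): V^s = 0.1250, V^t = 0.7276
step 3: k1 = (0.000000, -0.479365), k2 = (0.000000, -0.427319), k3 = (0.000000, -0.431483), k4 = (0.000000, -0.381376); V <- V + (h/6)(k1 + 2k2 + 2k3 + k4): V^s = 0.1250, V^t = 0.6202
step 4: k1 = (0.000000, -0.381647), k2 = (0.000000, -0.336747), k3 = (0.000000, -0.340049), k4 = (0.000000, -0.299964); V <- V + (h/6)(k1 + 2k2 + 2k3 + k4): V^s = 0.1250, V^t = 0.5354


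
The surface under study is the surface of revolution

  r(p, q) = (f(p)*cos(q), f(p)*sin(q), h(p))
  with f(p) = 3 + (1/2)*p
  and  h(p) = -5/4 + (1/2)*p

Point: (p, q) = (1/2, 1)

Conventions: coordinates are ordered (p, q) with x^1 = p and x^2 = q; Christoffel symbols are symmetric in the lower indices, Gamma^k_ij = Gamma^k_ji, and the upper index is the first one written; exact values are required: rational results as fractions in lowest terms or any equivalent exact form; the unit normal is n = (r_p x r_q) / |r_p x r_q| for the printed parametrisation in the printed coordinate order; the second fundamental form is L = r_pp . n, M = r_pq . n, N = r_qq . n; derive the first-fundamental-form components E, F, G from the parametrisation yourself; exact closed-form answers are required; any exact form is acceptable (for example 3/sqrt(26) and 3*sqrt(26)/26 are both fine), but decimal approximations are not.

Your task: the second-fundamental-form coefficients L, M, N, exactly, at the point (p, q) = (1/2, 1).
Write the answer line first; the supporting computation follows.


Answer: L = 0, M = 0, N = 13*sqrt(2)/8

f = 13/4, f' = 1/2, f'' = 0, h' = 1/2, h'' = 0
E = 1/2, F = 0, G = 169/16; answer radicand W^2 = 1/2
unnormalised second-form numerators: l = 0, m = 0, n = 13/8; L = l/sqrt(1/2), and similarly M = m/sqrt(W^2), N = n/sqrt(W^2)


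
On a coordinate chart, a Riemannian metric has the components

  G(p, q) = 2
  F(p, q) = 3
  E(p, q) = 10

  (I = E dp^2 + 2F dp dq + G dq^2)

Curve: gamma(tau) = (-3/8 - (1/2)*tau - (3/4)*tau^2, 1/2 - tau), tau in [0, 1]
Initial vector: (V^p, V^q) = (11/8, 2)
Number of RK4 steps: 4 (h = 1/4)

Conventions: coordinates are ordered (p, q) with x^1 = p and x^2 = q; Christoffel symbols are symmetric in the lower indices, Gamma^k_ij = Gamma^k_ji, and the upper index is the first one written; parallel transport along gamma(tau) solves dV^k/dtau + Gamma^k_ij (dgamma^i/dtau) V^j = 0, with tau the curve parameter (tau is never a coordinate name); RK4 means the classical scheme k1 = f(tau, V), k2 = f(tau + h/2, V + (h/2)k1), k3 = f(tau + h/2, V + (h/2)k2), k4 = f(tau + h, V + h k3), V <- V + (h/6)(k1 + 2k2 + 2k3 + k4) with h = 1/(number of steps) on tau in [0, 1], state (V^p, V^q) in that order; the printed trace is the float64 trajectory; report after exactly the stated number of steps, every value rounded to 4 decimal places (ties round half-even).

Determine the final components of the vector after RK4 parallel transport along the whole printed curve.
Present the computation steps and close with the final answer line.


gamma'(tau) = (-1/2 - (3/2)*tau, -1); f(tau, V)^k = -Gamma^k_ij(gamma(tau)) gamma'^i(tau) V^j; h = 1/4; intermediate values shown to 6 dp
curve data and Christoffel symbols at the stage parameters:
  tau = 0.000000: gamma = (-0.375000, 0.500000), gamma' = (-0.500000, -1.000000); Gamma_ppp = 0.000000, Gamma_ppq = 0.000000, Gamma_pqq = 0.000000, Gamma_qpp = 0.000000, Gamma_qpq = 0.000000, Gamma_qqq = 0.000000
  tau = 0.125000: gamma = (-0.449219, 0.375000), gamma' = (-0.687500, -1.000000); Gamma_ppp = 0.000000, Gamma_ppq = 0.000000, Gamma_pqq = 0.000000, Gamma_qpp = 0.000000, Gamma_qpq = 0.000000, Gamma_qqq = 0.000000
  tau = 0.250000: gamma = (-0.546875, 0.250000), gamma' = (-0.875000, -1.000000); Gamma_ppp = 0.000000, Gamma_ppq = 0.000000, Gamma_pqq = 0.000000, Gamma_qpp = 0.000000, Gamma_qpq = 0.000000, Gamma_qqq = 0.000000
  tau = 0.375000: gamma = (-0.667969, 0.125000), gamma' = (-1.062500, -1.000000); Gamma_ppp = 0.000000, Gamma_ppq = 0.000000, Gamma_pqq = 0.000000, Gamma_qpp = 0.000000, Gamma_qpq = 0.000000, Gamma_qqq = 0.000000
  tau = 0.500000: gamma = (-0.812500, 0.000000), gamma' = (-1.250000, -1.000000); Gamma_ppp = 0.000000, Gamma_ppq = 0.000000, Gamma_pqq = 0.000000, Gamma_qpp = 0.000000, Gamma_qpq = 0.000000, Gamma_qqq = 0.000000
  tau = 0.625000: gamma = (-0.980469, -0.125000), gamma' = (-1.437500, -1.000000); Gamma_ppp = 0.000000, Gamma_ppq = 0.000000, Gamma_pqq = 0.000000, Gamma_qpp = 0.000000, Gamma_qpq = 0.000000, Gamma_qqq = 0.000000
  tau = 0.750000: gamma = (-1.171875, -0.250000), gamma' = (-1.625000, -1.000000); Gamma_ppp = 0.000000, Gamma_ppq = 0.000000, Gamma_pqq = 0.000000, Gamma_qpp = 0.000000, Gamma_qpq = 0.000000, Gamma_qqq = 0.000000
  tau = 0.875000: gamma = (-1.386719, -0.375000), gamma' = (-1.812500, -1.000000); Gamma_ppp = 0.000000, Gamma_ppq = 0.000000, Gamma_pqq = 0.000000, Gamma_qpp = 0.000000, Gamma_qpq = 0.000000, Gamma_qqq = 0.000000
  tau = 1.000000: gamma = (-1.625000, -0.500000), gamma' = (-2.000000, -1.000000); Gamma_ppp = 0.000000, Gamma_ppq = 0.000000, Gamma_pqq = 0.000000, Gamma_qpp = 0.000000, Gamma_qpq = 0.000000, Gamma_qqq = 0.000000
step 0: V^p = 1.3750, V^q = 2.0000
step 1: k1 = (0.000000, 0.000000), k2 = (0.000000, 0.000000), k3 = (0.000000, 0.000000), k4 = (0.000000, 0.000000); V <- V + (h/6)(k1 + 2k2 + 2k3 + k4): V^p = 1.3750, V^q = 2.0000
step 2: k1 = (0.000000, 0.000000), k2 = (0.000000, 0.000000), k3 = (0.000000, 0.000000), k4 = (0.000000, 0.000000); V <- V + (h/6)(k1 + 2k2 + 2k3 + k4): V^p = 1.3750, V^q = 2.0000
step 3: k1 = (0.000000, 0.000000), k2 = (0.000000, 0.000000), k3 = (0.000000, 0.000000), k4 = (0.000000, 0.000000); V <- V + (h/6)(k1 + 2k2 + 2k3 + k4): V^p = 1.3750, V^q = 2.0000
step 4: k1 = (0.000000, 0.000000), k2 = (0.000000, 0.000000), k3 = (0.000000, 0.000000), k4 = (0.000000, 0.000000); V <- V + (h/6)(k1 + 2k2 + 2k3 + k4): V^p = 1.3750, V^q = 2.0000

Answer: V^p = 1.3750, V^q = 2.0000


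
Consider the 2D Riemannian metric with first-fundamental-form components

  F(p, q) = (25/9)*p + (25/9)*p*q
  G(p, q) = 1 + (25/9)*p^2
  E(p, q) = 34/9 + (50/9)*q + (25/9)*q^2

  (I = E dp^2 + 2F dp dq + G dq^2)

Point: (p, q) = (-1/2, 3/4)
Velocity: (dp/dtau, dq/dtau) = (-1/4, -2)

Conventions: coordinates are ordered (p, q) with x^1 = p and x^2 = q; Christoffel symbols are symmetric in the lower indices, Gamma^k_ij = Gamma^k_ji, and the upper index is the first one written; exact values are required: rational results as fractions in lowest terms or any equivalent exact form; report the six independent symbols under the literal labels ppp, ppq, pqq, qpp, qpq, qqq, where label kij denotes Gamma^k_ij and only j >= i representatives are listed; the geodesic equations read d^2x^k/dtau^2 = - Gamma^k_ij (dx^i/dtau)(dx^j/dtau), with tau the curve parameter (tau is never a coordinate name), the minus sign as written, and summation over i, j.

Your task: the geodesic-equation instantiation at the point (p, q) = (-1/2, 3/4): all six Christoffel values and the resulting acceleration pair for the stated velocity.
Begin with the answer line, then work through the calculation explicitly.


Answer: Gamma_ppp = 0, Gamma_ppq = 700/1469, Gamma_pqq = 0, Gamma_qpp = 0, Gamma_qpq = -200/1469, Gamma_qqq = 0; accelerations (d^2p/dtau^2, d^2q/dtau^2) = (-700/1469, 200/1469)

E = 1369/144, F = -175/72, G = 61/36 at the point
E_p = 0, E_q = 175/18, F_p = 175/36, F_q = -25/18, G_p = -25/9, G_q = 0
EG - F^2 = 1469/144;  g^inv = (144/1469) * [[61/36, 175/72], [175/72, 1369/144]]
first-kind symbols [ij,l] = (1/2)(d_i g_jl + d_j g_il - d_l g_ij): [pp,p] = E_p/2 = 0, [pp,q] = F_p - E_q/2 = 0, [pq,p] = E_q/2 = 175/36, [pq,q] = G_p/2 = -25/18, [qq,p] = F_q - G_p/2 = 0, [qq,q] = G_q/2 = 0
Gamma^p_ij = (G*[ij,p] - F*[ij,q])/(EG - F^2), Gamma^q_ij = (E*[ij,q] - F*[ij,p])/(EG - F^2)
Gamma_ppp = 0, Gamma_ppq = 700/1469, Gamma_pqq = 0, Gamma_qpp = 0, Gamma_qpq = -200/1469, Gamma_qqq = 0
d^2p/dtau^2 = -(Gamma_ppp*(-1/4)^2 + 2*Gamma_ppq*(-1/4)*(-2) + Gamma_pqq*(-2)^2) = -700/1469
d^2q/dtau^2 = -(Gamma_qpp*(-1/4)^2 + 2*Gamma_qpq*(-1/4)*(-2) + Gamma_qqq*(-2)^2) = 200/1469


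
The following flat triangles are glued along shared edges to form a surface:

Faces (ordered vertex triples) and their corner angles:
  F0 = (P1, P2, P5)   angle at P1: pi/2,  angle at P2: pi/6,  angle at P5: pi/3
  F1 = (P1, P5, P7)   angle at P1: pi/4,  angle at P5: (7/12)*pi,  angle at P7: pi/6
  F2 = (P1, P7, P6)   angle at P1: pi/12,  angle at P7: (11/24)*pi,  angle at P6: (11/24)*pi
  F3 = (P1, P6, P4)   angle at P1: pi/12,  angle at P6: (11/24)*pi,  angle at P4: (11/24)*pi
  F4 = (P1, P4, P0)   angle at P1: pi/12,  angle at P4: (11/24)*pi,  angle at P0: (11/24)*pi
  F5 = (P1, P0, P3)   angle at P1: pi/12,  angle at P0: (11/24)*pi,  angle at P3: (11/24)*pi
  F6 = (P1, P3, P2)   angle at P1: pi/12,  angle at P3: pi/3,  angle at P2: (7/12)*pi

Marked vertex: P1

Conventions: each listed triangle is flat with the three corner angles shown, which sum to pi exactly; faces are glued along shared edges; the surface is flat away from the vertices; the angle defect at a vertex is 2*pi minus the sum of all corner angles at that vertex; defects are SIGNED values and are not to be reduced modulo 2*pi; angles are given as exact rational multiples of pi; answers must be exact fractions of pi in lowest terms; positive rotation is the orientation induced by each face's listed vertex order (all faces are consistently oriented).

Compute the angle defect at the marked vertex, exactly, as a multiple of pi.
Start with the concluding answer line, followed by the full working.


Answer: defect(P1) = (5/6)*pi

Sum of corner angles at P1: (7/6)*pi
defect = 2*pi - (7/6)*pi


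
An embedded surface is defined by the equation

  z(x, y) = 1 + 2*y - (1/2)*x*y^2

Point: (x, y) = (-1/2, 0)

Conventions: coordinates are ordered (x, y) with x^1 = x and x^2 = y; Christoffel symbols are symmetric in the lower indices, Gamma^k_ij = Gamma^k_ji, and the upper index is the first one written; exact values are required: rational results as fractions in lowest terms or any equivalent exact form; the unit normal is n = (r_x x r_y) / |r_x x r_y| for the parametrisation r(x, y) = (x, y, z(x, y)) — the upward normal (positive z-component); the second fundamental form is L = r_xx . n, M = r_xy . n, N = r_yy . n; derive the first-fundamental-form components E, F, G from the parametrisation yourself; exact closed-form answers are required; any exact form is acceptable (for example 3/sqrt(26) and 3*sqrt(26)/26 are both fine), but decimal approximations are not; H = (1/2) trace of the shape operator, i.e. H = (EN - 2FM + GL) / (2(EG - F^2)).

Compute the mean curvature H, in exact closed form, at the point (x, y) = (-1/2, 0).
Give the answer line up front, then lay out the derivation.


Answer: H = sqrt(5)/100

z_x = 0, z_y = 2, z_xx = 0, z_xy = 0, z_yy = 1/2
E = 1, F = 0, G = 5; answer radicand W^2 = 5
unnormalised second-form numerators: l = 0, m = 0, n = 1/2; L = l/sqrt(5), and similarly M = m/sqrt(W^2), N = n/sqrt(W^2)
H = (E*n - 2*F*m + G*l) / (2*(EG - F^2)*sqrt(W^2)); E*n - 2*F*m + G*l = 1/2, EG - F^2 = 5, so H = (1/20)/sqrt(5)


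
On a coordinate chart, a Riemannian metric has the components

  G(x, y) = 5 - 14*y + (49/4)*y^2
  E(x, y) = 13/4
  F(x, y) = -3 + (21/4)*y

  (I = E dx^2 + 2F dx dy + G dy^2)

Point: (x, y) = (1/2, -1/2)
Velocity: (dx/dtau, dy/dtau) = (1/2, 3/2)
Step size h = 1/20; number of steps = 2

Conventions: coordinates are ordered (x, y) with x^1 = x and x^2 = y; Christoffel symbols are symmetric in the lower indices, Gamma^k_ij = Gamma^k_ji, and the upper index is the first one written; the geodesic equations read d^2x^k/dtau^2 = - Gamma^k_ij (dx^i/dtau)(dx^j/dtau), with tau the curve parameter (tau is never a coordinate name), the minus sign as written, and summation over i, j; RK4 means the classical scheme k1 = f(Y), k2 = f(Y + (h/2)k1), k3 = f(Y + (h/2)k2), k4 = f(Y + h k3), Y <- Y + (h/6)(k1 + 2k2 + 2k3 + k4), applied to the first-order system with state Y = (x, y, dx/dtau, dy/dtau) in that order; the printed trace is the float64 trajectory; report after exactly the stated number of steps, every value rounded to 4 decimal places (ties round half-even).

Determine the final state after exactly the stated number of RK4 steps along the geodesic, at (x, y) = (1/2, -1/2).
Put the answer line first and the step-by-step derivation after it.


Answer: x = 0.5460, y = -0.3404, dx/dtau = 0.4120, dy/dtau = 1.7027

f(Y) = (dx/dtau, dy/dtau, -Gamma^x_ij Y'^i Y'^j, -Gamma^y_ij Y'^i Y'^j) with the Gammas evaluated at the stage position; h = 0.050000; intermediate values shown to 6 dp
step 0: x = 0.5000, y = -0.5000, dx/dtau = 0.5000, dy/dtau = 1.5000
step 1:
  k1: at (x, y) = (0.500000, -0.500000), (dx/dtau, dy/dtau) = (0.500000, 1.500000); Gamma_xxx = 0.000000, Gamma_xxy = 0.000000, Gamma_xyy = 0.303249, Gamma_yxx = 0.000000, Gamma_yxy = 0.000000, Gamma_yyy = -0.758123; k1 = (0.500000, 1.500000, -0.682310, 1.705776)
  k2: at (x, y) = (0.512500, -0.462500), (dx/dtau, dy/dtau) = (0.482942, 1.542644); Gamma_xxx = 0.000000, Gamma_xxy = 0.000000, Gamma_xyy = 0.321192, Gamma_yxx = 0.000000, Gamma_yxy = 0.000000, Gamma_yyy = -0.774876; k2 = (0.482942, 1.542644, -0.764358, 1.844013)
  k3: at (x, y) = (0.512074, -0.461434), (dx/dtau, dy/dtau) = (0.480891, 1.546100); Gamma_xxx = 0.000000, Gamma_xxy = 0.000000, Gamma_xyy = 0.321724, Gamma_yxx = 0.000000, Gamma_yxy = 0.000000, Gamma_yyy = -0.775358; k3 = (0.480891, 1.546100, -0.769056, 1.853435)
  k4: at (x, y) = (0.524045, -0.422695), (dx/dtau, dy/dtau) = (0.461547, 1.592672); Gamma_xxx = 0.000000, Gamma_xxy = 0.000000, Gamma_xyy = 0.341876, Gamma_yxx = 0.000000, Gamma_yxy = 0.000000, Gamma_yyy = -0.793023; k4 = (0.461547, 1.592672, -0.867204, 2.011584)
  Y <- Y + (h/6)(k1 + 2k2 + 2k3 + k4): x = 0.5241, y = -0.4227, dx/dtau = 0.4615, dy/dtau = 1.5926
step 2:
  k1: at (x, y) = (0.524077, -0.422749), (dx/dtau, dy/dtau) = (0.461530, 1.592602); Gamma_xxx = 0.000000, Gamma_xxy = 0.000000, Gamma_xyy = 0.341847, Gamma_yxx = 0.000000, Gamma_yxy = 0.000000, Gamma_yyy = -0.792998; k1 = (0.461530, 1.592602, -0.867054, 2.011346)
  k2: at (x, y) = (0.535615, -0.382934), (dx/dtau, dy/dtau) = (0.439854, 1.642886); Gamma_xxx = 0.000000, Gamma_xxy = 0.000000, Gamma_xyy = 0.364396, Gamma_yxx = 0.000000, Gamma_yxy = 0.000000, Gamma_yyy = -0.811454; k2 = (0.439854, 1.642886, -0.983533, 2.190175)
  k3: at (x, y) = (0.535073, -0.381677), (dx/dtau, dy/dtau) = (0.436942, 1.647357); Gamma_xxx = 0.000000, Gamma_xxy = 0.000000, Gamma_xyy = 0.365141, Gamma_yxx = 0.000000, Gamma_yxy = 0.000000, Gamma_yyy = -0.812041; k3 = (0.436942, 1.647357, -0.990913, 2.203704)
  k4: at (x, y) = (0.545924, -0.340381), (dx/dtau, dy/dtau) = (0.411985, 1.702787); Gamma_xxx = 0.000000, Gamma_xxy = 0.000000, Gamma_xyy = 0.390782, Gamma_yxx = 0.000000, Gamma_yxy = 0.000000, Gamma_yyy = -0.831410; k4 = (0.411985, 1.702787, -1.133066, 2.410660)
  Y <- Y + (h/6)(k1 + 2k2 + 2k3 + k4): x = 0.5460, y = -0.3404, dx/dtau = 0.4120, dy/dtau = 1.7027
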